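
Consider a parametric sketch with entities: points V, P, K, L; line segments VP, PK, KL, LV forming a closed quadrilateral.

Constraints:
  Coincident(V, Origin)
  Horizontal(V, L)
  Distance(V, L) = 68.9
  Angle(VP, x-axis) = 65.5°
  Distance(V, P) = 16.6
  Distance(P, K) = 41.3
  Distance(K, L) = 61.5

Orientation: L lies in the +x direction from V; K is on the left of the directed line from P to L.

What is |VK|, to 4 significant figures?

57.66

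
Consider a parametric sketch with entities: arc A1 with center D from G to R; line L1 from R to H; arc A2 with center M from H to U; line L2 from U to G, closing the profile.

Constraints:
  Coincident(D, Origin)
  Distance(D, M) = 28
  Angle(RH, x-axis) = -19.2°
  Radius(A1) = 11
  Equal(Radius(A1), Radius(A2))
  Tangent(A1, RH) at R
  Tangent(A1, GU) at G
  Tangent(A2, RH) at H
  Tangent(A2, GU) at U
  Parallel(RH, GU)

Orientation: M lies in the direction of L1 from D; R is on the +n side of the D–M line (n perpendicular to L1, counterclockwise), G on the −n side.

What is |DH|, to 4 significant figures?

30.08

The slot axis is L1's direction at -19.2°, so u = (cos -19.2°, sin -19.2°) = (0.9444, -0.3289) and n = (−sin -19.2°, cos -19.2°) = (0.3289, 0.9444). D is at the origin and M lies 28.0 along u from D, so M = 28.0·u = (26.44, -9.208). Tangency of A1 to both parallel lines with radius 11.0 puts R and G at D ± 11.0·n: R = (3.618, 10.39), G = (-3.618, -10.39). Equal radii place H and U the same way about M: H = M + 11.0·n = (30.06, 1.180), U = M − 11.0·n = (22.83, -19.60). Then |DH| = |H − D| = 30.08.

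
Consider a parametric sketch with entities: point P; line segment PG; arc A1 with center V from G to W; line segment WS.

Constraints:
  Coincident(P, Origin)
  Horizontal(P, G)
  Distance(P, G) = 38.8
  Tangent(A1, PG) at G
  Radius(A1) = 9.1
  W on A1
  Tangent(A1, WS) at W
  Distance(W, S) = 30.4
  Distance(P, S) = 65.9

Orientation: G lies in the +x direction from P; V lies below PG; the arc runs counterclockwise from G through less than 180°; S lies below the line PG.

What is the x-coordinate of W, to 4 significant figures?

32.61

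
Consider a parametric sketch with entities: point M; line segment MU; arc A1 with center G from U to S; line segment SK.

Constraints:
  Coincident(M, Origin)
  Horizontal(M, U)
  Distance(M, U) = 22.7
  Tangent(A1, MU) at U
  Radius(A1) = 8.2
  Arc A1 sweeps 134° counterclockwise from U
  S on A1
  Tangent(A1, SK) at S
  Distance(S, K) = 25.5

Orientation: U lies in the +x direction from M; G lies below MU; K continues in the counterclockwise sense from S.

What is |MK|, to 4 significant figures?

47.23

M is at the origin; M and U share the same y with |MU| = 22.7 and U on the +x side, so U = (22.70, 0.000). A1 meets MU tangentially, so GU is at right angles to MU, so G = U + (0, -8.2) = (22.70, -8.200). On A1, U sits at bearing 90° from G; a 134° counterclockwise sweep puts S at bearing 224°, so S = G + 8.2·(cos 224°, sin 224°) = (16.80, -13.90). A1 meets SK tangentially, so GS is at right angles to SK, so SK runs along (−sin 224°, cos 224°); with |SK| = 25.5, K = (34.52, -32.24). Then |MK| = |K − M| = 47.23.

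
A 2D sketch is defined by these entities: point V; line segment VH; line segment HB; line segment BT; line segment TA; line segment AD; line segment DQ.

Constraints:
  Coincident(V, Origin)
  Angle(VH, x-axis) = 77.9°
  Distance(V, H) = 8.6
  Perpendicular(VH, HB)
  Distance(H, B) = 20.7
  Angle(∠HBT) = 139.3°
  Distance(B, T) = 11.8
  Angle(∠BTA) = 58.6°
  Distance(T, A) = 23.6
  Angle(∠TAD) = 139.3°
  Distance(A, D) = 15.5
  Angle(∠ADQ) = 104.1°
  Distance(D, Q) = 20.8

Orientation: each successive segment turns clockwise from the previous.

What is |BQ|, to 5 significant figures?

27.255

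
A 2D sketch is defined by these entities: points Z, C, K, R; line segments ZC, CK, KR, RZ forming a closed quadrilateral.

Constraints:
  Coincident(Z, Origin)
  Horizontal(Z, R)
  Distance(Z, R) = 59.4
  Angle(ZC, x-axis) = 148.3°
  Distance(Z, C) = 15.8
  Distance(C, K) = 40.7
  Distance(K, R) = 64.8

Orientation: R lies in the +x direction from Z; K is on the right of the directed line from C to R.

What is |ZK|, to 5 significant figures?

29.527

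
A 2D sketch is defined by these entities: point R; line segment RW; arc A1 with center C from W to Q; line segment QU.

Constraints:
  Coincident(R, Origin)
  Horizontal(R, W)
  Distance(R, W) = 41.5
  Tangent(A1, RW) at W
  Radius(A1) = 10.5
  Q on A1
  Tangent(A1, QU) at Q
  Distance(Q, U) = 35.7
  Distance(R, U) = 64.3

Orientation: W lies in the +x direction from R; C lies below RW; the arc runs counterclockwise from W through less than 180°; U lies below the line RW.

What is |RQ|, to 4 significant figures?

34.49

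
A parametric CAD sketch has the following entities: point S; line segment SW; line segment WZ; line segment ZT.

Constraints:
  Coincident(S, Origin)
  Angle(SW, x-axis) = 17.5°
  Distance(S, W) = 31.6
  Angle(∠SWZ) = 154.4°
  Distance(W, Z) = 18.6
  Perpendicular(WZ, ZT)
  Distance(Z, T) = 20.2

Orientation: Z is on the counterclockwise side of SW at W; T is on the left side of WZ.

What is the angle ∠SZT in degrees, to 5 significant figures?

73.833°

∠SWZ = 154.4°, so WZ runs at 17.5° + (180° − 154.4°) = 43.100° from the x-axis; with |WZ| = 18.6, Z = W + 18.6·(cos 43.100°, sin 43.100°) = (43.718, 22.211). The perpendicularity gives ZT at right angles to WZ; with |ZT| = 20.2 on the left of WZ, T = Z + 20.2·(-0.68327, 0.73016) = (29.916, 36.960). Then cos ∠SZT = ZS·ZT / (|ZS||ZT|), giving 73.833°.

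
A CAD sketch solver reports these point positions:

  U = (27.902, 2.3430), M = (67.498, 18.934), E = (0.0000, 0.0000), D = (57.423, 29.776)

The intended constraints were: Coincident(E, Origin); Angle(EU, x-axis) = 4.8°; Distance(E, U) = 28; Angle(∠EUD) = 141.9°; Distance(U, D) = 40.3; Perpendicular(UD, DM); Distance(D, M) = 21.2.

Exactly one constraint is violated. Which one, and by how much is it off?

Distance(D, M) = 21.2 — off by 6.40.

E = (0.00, 0.00) ✓; EU at 4.800° ✓; |EU| = 28.00 ✓; ∠EUD = 141.9° ✓; |UD| = 40.30 ✓; ∠(UD, DM) = 90.00° ✓; |DM| = 14.80 ✗.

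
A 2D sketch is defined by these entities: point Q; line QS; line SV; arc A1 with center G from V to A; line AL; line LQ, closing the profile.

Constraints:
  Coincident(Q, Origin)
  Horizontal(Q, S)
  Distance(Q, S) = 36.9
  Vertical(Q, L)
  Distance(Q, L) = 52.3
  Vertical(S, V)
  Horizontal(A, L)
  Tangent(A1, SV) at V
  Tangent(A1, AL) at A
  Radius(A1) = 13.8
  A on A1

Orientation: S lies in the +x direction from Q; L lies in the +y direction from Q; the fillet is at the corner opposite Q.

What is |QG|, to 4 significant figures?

44.90

Q is at the origin; Q and S share the same y with |QS| = 36.9 and S on the +x side, so S = (36.90, 0.000). QL is vertical with |QL| = 52.3 and L on the +y side, so L = (0.000, 52.30). The virtual corner opposite Q is at (36.90, 52.30). The tangent condition forces GV to be normal to SV and since A1 is tangent to AL there, GA ⟂ AL, with radius 13.8, so the center G sits 13.8 in from both sides at G = (23.10, 38.50). Then |QG| = |G − Q| = 44.90.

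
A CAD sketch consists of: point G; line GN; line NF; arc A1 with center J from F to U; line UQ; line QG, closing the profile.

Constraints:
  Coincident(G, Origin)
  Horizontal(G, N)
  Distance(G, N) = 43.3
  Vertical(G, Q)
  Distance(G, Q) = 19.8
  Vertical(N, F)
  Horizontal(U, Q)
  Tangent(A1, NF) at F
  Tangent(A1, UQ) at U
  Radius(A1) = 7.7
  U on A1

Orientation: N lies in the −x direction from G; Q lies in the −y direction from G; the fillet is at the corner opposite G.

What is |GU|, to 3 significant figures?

40.7

The virtual corner opposite G is at (-43.3, -19.8). Since A1 is tangent to NF there, JF ⟂ NF and since A1 is tangent to UQ there, JU ⟂ UQ, with radius 7.7, so the center J sits 7.7 in from both sides at J = (-35.6, -12.1). That places the tangent points at F = (-43.3, -12.1) on NF and U = (-35.6, -19.8) on UQ. Then |GU| = |U − G| = 40.7.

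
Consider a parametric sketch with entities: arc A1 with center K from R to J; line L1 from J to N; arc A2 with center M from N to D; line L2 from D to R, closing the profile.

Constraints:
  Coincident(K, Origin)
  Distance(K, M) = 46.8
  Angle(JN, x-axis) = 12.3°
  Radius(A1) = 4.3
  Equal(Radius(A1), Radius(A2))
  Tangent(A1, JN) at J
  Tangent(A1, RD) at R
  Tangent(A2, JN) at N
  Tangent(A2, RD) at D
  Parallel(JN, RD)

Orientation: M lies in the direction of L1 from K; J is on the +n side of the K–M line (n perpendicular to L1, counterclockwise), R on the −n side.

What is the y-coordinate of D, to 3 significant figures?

5.77

Tangency of A1 to both parallel lines with radius 4.3 puts J and R at K ± 4.3·n: J = (-0.916, 4.20), R = (0.916, -4.20). Equal radii place N and D the same way about M: N = M + 4.3·n = (44.8, 14.2), D = M − 4.3·n = (46.6, 5.77). So D.y = 5.77.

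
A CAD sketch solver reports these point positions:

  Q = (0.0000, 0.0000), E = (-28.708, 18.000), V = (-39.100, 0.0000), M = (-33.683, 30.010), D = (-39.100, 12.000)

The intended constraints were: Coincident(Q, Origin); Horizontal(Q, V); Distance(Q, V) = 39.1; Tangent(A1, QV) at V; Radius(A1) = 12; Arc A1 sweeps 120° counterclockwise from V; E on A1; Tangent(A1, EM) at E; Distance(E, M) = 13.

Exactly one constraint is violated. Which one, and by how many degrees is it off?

Tangent(A1, EM) at E — off by 7.50°.

Q = (0.00, 0.00) ✓; Q.y = 0.00, V.y = 0.00 ✓; |QV| = 39.10 ✓; ∠(DV, VQ) = 90.00° ✓; |DV| = 12.00 ✓; bearing(D→E) − bearing(D→V) = 120.0° ✓; |DE| = 12.00 ✓; ∠(DE, EM) = 97.50° ✗; |EM| = 13.00 ✓.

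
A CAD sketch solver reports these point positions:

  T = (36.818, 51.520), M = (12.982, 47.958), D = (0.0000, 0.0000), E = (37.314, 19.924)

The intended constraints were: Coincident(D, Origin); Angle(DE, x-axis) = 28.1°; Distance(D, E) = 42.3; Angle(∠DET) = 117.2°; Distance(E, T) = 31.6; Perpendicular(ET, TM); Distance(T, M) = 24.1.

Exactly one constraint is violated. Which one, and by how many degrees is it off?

Perpendicular(ET, TM) — off by 7.60°.

D = (0.00, 0.00) ✓; DE at 28.10° ✓; |DE| = 42.30 ✓; ∠DET = 117.2° ✓; |ET| = 31.60 ✓; ∠(ET, TM) = 97.60° ✗; |TM| = 24.10 ✓.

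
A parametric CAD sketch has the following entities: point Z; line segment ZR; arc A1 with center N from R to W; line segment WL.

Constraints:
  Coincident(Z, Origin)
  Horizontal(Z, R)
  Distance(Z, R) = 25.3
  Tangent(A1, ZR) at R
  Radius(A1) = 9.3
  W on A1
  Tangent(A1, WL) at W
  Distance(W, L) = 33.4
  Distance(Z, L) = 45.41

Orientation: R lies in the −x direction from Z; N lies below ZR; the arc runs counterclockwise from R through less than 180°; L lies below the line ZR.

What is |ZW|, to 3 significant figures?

36.1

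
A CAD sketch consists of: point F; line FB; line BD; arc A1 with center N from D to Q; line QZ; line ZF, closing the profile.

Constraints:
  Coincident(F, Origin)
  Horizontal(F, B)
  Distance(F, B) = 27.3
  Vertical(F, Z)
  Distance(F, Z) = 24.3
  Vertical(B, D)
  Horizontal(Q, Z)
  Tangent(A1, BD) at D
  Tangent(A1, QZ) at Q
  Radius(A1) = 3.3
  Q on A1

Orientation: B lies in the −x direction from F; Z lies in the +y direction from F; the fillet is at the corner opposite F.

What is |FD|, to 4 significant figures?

34.44

F is at the origin; FB is horizontal with |FB| = 27.3 and B on the −x side, so B = (-27.30, 0.000). F and Z share the same x with |FZ| = 24.3 and Z on the +y side, so Z = (0.000, 24.30). The virtual corner opposite F is at (-27.30, 24.30). The tangent condition forces ND to be normal to BD and since A1 is tangent to QZ there, NQ ⟂ QZ, with radius 3.3, so the center N sits 3.3 in from both sides at N = (-24.00, 21.00). That places the tangent points at D = (-27.30, 21.00) on BD and Q = (-24.00, 24.30) on QZ. Then |FD| = |D − F| = 34.44.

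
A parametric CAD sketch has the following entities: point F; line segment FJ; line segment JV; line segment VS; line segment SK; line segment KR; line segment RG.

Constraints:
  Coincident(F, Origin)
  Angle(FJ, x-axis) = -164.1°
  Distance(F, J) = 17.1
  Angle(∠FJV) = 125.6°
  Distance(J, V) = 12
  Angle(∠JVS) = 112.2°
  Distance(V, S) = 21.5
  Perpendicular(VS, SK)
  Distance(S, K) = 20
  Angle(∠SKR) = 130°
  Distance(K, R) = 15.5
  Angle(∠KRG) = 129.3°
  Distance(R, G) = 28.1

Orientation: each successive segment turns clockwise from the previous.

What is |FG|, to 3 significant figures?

22.6

∠SKR = 130.0° gives KR at -66.3° from the x-axis; with |KR| = 15.5, R = (5.62, 3.62). ∠KRG = 129.3° gives RG at -117° from the x-axis; with |RG| = 28.1, G = (-7.13, -21.4). Then |FG| = |G − F| = 22.6.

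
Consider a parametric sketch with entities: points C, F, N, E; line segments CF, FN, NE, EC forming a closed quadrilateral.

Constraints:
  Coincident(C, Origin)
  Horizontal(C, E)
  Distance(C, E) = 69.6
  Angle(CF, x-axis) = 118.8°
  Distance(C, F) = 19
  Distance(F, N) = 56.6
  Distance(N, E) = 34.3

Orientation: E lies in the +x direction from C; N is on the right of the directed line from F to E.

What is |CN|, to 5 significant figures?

40.866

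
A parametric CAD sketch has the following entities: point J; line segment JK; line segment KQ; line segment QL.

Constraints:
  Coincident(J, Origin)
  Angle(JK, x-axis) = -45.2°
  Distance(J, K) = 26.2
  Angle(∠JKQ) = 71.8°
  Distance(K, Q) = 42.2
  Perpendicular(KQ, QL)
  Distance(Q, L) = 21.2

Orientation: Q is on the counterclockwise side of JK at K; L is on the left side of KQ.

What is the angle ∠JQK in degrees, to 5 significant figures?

36.192°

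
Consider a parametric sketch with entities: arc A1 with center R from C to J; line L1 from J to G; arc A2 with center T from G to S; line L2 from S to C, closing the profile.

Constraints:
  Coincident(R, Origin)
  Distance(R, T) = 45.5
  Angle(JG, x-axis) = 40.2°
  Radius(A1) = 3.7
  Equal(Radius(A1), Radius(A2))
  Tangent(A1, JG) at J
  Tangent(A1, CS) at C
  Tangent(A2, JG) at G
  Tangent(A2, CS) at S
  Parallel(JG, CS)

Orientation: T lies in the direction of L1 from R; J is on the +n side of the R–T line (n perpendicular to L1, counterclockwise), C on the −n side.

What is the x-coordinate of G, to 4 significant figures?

32.36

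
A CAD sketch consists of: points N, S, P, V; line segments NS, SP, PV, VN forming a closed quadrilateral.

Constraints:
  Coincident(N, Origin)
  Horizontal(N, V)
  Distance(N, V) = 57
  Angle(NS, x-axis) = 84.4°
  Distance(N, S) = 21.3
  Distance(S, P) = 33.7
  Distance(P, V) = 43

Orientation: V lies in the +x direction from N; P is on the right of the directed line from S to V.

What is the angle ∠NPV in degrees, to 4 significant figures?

133.7°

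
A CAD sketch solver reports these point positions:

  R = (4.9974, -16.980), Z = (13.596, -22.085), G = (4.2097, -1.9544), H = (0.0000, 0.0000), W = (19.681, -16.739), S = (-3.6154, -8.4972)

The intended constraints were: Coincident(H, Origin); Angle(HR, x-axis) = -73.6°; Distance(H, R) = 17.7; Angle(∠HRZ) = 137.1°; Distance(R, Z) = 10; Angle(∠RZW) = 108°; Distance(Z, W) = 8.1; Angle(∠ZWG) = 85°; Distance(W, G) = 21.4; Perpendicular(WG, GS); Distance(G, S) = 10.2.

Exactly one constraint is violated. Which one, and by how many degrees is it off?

Perpendicular(WG, GS) — off by 6.40°.

H = (0.00, 0.00) ✓; HR at -73.60° ✓; |HR| = 17.70 ✓; ∠HRZ = 137.1° ✓; |RZ| = 10.00 ✓; ∠RZW = 108.0° ✓; |ZW| = 8.100 ✓; ∠ZWG = 85.00° ✓; |WG| = 21.40 ✓; ∠(WG, GS) = 83.60° ✗; |GS| = 10.20 ✓.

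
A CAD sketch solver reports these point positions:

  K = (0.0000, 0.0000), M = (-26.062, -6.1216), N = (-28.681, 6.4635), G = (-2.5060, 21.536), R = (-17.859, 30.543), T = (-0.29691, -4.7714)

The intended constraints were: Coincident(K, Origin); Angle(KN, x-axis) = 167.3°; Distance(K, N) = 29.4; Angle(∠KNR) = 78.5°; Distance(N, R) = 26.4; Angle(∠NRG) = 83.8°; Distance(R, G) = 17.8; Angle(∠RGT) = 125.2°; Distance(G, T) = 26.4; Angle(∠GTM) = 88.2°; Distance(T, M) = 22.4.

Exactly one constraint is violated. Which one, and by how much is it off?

Distance(T, M) = 22.4 — off by 3.40.

K = (0.00, 0.00) ✓; KN at 167.3° ✓; |KN| = 29.40 ✓; ∠KNR = 78.50° ✓; |NR| = 26.40 ✓; ∠NRG = 83.80° ✓; |RG| = 17.80 ✓; ∠RGT = 125.2° ✓; |GT| = 26.40 ✓; ∠GTM = 88.20° ✓; |TM| = 25.80 ✗.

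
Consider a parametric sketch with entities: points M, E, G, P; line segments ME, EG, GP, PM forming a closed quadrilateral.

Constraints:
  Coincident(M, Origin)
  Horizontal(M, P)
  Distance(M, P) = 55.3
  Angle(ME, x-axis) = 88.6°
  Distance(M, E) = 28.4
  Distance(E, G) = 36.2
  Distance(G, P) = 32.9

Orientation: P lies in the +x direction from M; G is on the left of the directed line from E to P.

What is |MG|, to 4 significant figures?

45.86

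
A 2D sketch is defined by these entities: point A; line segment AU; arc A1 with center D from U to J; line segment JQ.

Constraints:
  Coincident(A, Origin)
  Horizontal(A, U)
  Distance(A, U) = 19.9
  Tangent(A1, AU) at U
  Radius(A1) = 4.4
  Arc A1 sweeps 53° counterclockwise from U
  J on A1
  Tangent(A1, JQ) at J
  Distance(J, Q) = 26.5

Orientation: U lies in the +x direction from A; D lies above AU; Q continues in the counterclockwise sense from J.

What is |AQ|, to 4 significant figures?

45.55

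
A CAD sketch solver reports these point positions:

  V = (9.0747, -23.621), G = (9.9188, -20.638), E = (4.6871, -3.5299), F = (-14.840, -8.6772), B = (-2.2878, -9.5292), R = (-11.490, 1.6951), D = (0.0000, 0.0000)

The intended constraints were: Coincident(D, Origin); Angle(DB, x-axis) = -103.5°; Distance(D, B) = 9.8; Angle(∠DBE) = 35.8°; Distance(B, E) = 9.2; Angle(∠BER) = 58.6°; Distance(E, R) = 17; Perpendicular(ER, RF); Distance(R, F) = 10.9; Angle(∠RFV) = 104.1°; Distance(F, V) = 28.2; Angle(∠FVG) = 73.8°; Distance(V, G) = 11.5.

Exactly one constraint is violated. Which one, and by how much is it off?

Distance(V, G) = 11.5 — off by 8.40.

D = (0.00, 0.00) ✓; DB at -103.5° ✓; |DB| = 9.800 ✓; ∠DBE = 35.80° ✓; |BE| = 9.200 ✓; ∠BER = 58.60° ✓; |ER| = 17.00 ✓; ∠(ER, RF) = 90.00° ✓; |RF| = 10.90 ✓; ∠RFV = 104.1° ✓; |FV| = 28.20 ✓; ∠FVG = 73.80° ✓; |VG| = 3.100 ✗.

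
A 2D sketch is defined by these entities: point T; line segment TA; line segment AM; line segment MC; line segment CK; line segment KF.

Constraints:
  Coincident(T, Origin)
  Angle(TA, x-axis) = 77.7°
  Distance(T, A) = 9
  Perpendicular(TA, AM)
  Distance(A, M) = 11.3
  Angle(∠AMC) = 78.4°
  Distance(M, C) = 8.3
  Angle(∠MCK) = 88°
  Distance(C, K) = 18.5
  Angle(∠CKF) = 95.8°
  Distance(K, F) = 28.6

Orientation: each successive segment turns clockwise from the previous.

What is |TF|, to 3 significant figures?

33.9

∠MCK = 88.0° gives CK at 154° from the x-axis; with |CK| = 18.5, K = (-7.05, 6.88). ∠CKF = 95.8° gives KF at 69.9° from the x-axis; with |KF| = 28.6, F = (2.78, 33.7). Then |TF| = |F − T| = 33.9.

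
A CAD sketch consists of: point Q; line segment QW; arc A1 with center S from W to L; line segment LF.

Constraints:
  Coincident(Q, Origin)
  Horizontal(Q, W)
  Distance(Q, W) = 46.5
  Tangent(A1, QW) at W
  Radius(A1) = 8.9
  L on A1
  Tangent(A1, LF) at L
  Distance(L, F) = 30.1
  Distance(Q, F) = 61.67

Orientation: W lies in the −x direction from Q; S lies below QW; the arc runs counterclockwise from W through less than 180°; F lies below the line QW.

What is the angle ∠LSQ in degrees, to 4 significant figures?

174.7°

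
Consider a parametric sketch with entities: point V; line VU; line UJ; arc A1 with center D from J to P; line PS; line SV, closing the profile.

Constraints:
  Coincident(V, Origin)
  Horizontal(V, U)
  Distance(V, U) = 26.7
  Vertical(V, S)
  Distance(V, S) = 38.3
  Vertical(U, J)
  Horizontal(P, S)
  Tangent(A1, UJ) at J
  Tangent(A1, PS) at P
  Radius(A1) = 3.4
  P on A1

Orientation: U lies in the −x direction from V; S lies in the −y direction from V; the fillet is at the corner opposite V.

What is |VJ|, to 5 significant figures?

43.942

V is at the origin; VU is horizontal with |VU| = 26.7 and U on the −x side, so U = (-26.700, 0.0000). VS is vertical with |VS| = 38.3 and S on the −y side, so S = (0.0000, -38.300). The virtual corner opposite V is at (-26.700, -38.300). Since A1 is tangent to UJ there, DJ ⟂ UJ and the tangent condition forces DP to be normal to PS, with radius 3.4, so the center D sits 3.4 in from both sides at D = (-23.300, -34.900). That places the tangent points at J = (-26.700, -34.900) on UJ and P = (-23.300, -38.300) on PS. Then |VJ| = |J − V| = 43.942.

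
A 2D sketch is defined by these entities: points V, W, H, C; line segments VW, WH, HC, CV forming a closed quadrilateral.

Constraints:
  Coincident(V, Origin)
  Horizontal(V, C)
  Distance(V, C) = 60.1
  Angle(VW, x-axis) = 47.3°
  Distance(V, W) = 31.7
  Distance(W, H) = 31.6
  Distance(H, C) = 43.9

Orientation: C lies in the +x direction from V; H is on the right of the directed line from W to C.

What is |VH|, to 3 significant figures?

18.7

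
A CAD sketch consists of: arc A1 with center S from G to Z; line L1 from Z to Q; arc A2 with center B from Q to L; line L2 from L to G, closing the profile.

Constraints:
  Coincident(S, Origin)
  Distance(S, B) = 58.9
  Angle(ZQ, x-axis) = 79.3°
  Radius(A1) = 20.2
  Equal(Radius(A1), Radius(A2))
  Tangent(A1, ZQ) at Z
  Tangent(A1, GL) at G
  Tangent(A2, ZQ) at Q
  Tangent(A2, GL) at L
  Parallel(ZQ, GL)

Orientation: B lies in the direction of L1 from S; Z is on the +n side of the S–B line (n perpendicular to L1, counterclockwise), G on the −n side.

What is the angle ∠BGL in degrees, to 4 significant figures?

18.93°

The slot axis is L1's direction at 79.3°, so u = (cos 79.3°, sin 79.3°) = (0.1857, 0.9826) and n = (−sin 79.3°, cos 79.3°) = (-0.9826, 0.1857). S is at the origin and B lies 58.9 along u from S, so B = 58.9·u = (10.94, 57.88). Tangency of A1 to both parallel lines with radius 20.2 puts Z and G at S ± 20.2·n: Z = (-19.85, 3.750), G = (19.85, -3.750). Equal radii place Q and L the same way about B: Q = B + 20.2·n = (-8.913, 61.63), L = B − 20.2·n = (30.78, 54.13). Then cos ∠BGL = GB·GL / (|GB||GL|), giving 18.93°.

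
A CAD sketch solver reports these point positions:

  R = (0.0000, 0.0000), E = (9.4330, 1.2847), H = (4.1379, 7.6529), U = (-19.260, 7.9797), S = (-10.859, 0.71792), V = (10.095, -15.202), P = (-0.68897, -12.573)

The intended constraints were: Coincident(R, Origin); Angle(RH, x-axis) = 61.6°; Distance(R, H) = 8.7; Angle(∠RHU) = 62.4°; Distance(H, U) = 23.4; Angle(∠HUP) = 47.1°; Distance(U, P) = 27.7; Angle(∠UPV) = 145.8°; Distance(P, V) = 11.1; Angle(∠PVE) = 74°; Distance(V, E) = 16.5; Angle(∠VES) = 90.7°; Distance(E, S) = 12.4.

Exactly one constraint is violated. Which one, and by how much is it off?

Distance(E, S) = 12.4 — off by 7.90.

R = (0.00, 0.00) ✓; RH at 61.60° ✓; |RH| = 8.700 ✓; ∠RHU = 62.40° ✓; |HU| = 23.40 ✓; ∠HUP = 47.10° ✓; |UP| = 27.70 ✓; ∠UPV = 145.8° ✓; |PV| = 11.10 ✓; ∠PVE = 74.00° ✓; |VE| = 16.50 ✓; ∠VES = 90.70° ✓; |ES| = 20.30 ✗.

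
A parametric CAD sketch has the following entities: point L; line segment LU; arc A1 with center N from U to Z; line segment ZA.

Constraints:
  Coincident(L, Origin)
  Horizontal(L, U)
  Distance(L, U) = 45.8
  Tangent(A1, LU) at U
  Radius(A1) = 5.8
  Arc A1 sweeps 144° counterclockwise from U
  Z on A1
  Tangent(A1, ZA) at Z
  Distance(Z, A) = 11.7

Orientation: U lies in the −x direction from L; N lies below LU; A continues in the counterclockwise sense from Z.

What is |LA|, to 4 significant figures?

43.37

L is at the origin; LU is horizontal with |LU| = 45.8 and U on the −x side, so U = (-45.80, 0.000). The tangent condition forces NU to be normal to LU, so N = U + (0, -5.8) = (-45.80, -5.800). On A1, U sits at bearing 90° from N; a 144° counterclockwise sweep puts Z at bearing 234°, so Z = N + 5.8·(cos 234°, sin 234°) = (-49.21, -10.49). A1 meets ZA tangentially, so NZ is at right angles to ZA, so ZA runs along (−sin 234°, cos 234°); with |ZA| = 11.7, A = (-39.74, -17.37). Then |LA| = |A − L| = 43.37.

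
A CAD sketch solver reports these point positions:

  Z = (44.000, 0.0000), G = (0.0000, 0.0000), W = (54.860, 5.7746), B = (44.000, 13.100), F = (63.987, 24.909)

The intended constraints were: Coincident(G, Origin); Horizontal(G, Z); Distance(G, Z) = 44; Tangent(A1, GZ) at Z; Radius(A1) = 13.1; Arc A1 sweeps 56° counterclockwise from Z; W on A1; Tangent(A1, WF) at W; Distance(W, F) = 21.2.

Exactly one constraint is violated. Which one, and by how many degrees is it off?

Tangent(A1, WF) at W — off by 8.50°.

G = (0.00, 0.00) ✓; G.y = 0.00, Z.y = 0.00 ✓; |GZ| = 44.00 ✓; ∠(BZ, ZG) = 90.00° ✓; |BZ| = 13.10 ✓; bearing(B→W) − bearing(B→Z) = 56.00° ✓; |BW| = 13.10 ✓; ∠(BW, WF) = 81.50° ✗; |WF| = 21.20 ✓.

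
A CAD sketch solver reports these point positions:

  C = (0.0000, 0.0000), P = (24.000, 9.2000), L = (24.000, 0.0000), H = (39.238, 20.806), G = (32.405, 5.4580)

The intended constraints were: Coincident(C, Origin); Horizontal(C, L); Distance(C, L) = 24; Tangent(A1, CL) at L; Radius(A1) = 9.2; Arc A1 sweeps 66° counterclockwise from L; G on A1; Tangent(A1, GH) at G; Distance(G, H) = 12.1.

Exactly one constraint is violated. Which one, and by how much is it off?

Distance(G, H) = 12.1 — off by 4.70.

C = (0.00, 0.00) ✓; C.y = 0.00, L.y = 0.00 ✓; |CL| = 24.00 ✓; ∠(PL, LC) = 90.00° ✓; |PL| = 9.200 ✓; bearing(P→G) − bearing(P→L) = 66.00° ✓; |PG| = 9.200 ✓; ∠(PG, GH) = 90.00° ✓; |GH| = 16.80 ✗.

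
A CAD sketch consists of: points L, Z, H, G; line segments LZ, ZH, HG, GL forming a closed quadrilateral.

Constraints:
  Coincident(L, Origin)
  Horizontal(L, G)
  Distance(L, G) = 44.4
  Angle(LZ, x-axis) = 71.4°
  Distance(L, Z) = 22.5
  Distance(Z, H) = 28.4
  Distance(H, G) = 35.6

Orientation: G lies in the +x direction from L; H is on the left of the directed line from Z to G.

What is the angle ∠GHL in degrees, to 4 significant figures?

63.32°

Checks: L.y = 0.00, G.y = 0.00 ✓; |ZH| = 28.40 ✓; |HG| = 35.60 ✓.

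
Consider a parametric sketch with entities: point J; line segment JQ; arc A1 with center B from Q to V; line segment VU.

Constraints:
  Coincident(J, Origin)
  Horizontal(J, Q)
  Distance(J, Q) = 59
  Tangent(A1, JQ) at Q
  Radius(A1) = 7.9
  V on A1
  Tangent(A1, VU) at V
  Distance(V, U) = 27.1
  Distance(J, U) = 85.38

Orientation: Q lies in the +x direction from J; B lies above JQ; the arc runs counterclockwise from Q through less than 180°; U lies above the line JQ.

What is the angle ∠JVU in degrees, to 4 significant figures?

130.2°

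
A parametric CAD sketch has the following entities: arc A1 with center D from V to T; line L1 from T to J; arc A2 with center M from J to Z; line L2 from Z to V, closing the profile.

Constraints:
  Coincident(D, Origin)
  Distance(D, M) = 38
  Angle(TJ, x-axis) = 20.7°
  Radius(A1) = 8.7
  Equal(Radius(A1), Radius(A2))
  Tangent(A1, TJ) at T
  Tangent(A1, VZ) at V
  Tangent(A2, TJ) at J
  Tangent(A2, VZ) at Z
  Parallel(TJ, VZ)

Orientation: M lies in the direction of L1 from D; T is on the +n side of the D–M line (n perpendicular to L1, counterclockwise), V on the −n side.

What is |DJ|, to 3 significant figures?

39.0

Tangency of A1 to both parallel lines with radius 8.7 puts T and V at D ± 8.7·n: T = (-3.08, 8.14), V = (3.08, -8.14). Equal radii place J and Z the same way about M: J = M + 8.7·n = (32.5, 21.6), Z = M − 8.7·n = (38.6, 5.29). Then |DJ| = |J − D| = 39.0.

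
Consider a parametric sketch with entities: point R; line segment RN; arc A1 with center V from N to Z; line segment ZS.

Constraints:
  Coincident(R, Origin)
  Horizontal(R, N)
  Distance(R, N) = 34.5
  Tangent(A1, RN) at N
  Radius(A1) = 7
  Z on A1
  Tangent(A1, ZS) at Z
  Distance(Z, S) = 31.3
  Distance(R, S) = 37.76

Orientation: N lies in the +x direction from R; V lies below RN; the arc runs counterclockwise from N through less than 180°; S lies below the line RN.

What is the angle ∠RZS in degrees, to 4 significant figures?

78.42°

R is at the origin; RN is horizontal with |RN| = 34.5 and N on the +x side, so N = (34.50, 0.000). A1 meets RN tangentially, so VN is at right angles to RN, so V = N + (0, -7) = (34.50, -7.000). Since VZ ⟂ ZS (tangency), |VS| = √(7.0² + 31.3²) = 32.07 regardless of where Z sits on A1. So S lies on both circle(R, 37.76) and circle(V, 32.07); the below-RN intersection is S = (16.86, -33.79). Z is the foot of the tangent from S: Z = (27.95, -4.519).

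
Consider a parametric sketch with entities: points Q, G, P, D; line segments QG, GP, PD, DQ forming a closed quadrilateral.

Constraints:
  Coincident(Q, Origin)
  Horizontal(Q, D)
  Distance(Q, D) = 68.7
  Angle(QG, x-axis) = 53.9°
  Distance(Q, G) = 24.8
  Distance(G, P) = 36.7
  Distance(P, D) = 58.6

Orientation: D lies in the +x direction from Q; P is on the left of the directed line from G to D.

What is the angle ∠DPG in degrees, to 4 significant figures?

70.24°

Checks: |GP| = 36.70 ✓; |PD| = 58.60 ✓.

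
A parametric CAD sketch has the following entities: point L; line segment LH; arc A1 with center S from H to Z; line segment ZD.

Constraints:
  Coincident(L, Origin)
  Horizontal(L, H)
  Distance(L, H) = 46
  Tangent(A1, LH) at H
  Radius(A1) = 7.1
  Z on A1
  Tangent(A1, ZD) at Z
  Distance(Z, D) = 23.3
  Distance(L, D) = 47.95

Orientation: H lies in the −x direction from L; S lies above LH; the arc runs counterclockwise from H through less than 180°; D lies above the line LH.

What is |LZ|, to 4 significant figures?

39.48

Checks: |LH| = 46.00 ✓; |SZ| = 7.100 ✓; ∠(SZ, ZD) = 90.00° ✓; |ZD| = 23.30 ✓; |LD| = 47.95 ✓.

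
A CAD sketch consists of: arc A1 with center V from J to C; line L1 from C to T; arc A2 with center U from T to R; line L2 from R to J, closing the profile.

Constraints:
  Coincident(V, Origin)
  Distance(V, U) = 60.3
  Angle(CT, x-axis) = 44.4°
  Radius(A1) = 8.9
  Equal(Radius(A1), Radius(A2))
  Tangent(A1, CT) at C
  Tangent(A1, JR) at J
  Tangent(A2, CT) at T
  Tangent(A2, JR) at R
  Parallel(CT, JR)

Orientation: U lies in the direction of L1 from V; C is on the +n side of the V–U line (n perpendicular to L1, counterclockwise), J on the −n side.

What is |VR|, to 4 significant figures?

60.95

The slot axis is L1's direction at 44.4°, so u = (cos 44.4°, sin 44.4°) = (0.7145, 0.6997) and n = (−sin 44.4°, cos 44.4°) = (-0.6997, 0.7145). V is at the origin and U lies 60.3 along u from V, so U = 60.3·u = (43.08, 42.19). Tangency of A1 to both parallel lines with radius 8.9 puts C and J at V ± 8.9·n: C = (-6.227, 6.359), J = (6.227, -6.359). Equal radii place T and R the same way about U: T = U + 8.9·n = (36.86, 48.55), R = U − 8.9·n = (49.31, 35.83). Then |VR| = |R − V| = 60.95.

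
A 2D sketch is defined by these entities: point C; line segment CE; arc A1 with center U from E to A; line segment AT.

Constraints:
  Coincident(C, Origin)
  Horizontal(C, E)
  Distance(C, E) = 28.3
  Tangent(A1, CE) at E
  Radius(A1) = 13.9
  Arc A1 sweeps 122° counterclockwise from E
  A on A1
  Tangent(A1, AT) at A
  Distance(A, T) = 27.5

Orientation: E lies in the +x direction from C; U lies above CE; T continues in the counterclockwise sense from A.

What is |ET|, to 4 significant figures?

44.67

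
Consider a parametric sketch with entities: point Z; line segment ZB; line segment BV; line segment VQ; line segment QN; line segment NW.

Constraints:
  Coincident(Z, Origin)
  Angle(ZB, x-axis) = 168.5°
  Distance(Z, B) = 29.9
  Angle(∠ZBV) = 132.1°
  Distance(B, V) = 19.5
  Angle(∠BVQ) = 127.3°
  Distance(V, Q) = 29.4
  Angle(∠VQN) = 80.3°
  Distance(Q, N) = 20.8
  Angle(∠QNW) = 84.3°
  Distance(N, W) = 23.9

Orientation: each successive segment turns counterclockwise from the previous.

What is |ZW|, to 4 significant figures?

32.08

Z is at the origin; ZB runs at 168.5° with length 29.9, so B = (-29.30, 5.961). ∠ZBV = 132.1° gives BV at -143.6° from the x-axis; with |BV| = 19.5, V = (-45.00, -5.611). ∠BVQ = 127.3° gives VQ at -90.90° from the x-axis; with |VQ| = 29.4, Q = (-45.46, -35.01). ∠VQN = 80.3° gives QN at 8.800° from the x-axis; with |QN| = 20.8, N = (-24.90, -31.82). ∠QNW = 84.3° gives NW at 104.5° from the x-axis; with |NW| = 23.9, W = (-30.89, -8.686). Then |ZW| = |W − Z| = 32.08.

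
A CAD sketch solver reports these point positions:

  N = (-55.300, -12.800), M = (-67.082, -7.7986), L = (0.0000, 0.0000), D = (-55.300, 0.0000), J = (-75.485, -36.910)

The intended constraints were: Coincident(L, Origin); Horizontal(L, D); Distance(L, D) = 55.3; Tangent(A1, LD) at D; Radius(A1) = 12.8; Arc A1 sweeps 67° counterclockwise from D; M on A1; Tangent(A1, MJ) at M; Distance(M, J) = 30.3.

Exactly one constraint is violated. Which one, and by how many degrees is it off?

Tangent(A1, MJ) at M — off by 6.90°.

L = (0.00, 0.00) ✓; L.y = 0.00, D.y = 0.00 ✓; |LD| = 55.30 ✓; ∠(ND, DL) = 90.00° ✓; |ND| = 12.80 ✓; bearing(N→M) − bearing(N→D) = 67.00° ✓; |NM| = 12.80 ✓; ∠(NM, MJ) = 83.10° ✗; |MJ| = 30.30 ✓.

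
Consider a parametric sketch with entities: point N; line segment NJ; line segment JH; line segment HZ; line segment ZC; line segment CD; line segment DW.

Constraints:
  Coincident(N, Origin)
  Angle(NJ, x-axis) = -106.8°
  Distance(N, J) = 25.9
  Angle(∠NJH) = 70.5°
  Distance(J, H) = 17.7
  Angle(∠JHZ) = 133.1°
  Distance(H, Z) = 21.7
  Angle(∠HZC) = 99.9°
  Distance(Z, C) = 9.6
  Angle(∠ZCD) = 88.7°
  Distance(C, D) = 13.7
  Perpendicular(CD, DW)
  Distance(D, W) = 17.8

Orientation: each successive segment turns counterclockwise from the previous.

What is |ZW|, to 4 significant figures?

15.78

∠ZCD = 88.7° gives CD at -139.0° from the x-axis; with |CD| = 13.7, D = (7.787, -9.037). The perpendicularity gives DW at right angles to CD, so DW runs at -49.00°; with |DW| = 17.8, W = (19.46, -22.47). Then |ZW| = |W − Z| = 15.78.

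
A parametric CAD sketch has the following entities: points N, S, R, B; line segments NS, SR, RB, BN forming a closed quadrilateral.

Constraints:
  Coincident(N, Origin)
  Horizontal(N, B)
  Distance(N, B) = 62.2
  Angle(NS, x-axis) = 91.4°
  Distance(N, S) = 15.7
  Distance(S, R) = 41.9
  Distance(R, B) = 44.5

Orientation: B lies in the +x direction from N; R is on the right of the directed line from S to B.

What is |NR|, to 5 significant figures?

29.624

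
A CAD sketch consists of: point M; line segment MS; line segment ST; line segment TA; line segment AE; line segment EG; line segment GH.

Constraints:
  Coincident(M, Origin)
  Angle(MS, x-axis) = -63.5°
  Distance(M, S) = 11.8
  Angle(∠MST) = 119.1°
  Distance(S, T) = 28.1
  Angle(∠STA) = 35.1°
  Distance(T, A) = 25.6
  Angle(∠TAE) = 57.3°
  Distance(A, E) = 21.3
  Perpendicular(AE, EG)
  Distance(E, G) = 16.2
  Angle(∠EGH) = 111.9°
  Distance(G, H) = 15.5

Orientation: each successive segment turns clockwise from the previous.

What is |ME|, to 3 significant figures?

20.7

M is at the origin; MS runs at -63.5° with length 11.8, so S = (5.27, -10.6). ∠MST = 119.1° gives ST at -124° from the x-axis; with |ST| = 28.1, T = (-10.6, -33.7). ∠STA = 35.1° gives TA at 90.7° from the x-axis; with |TA| = 25.6, A = (-10.9, -8.15). ∠TAE = 57.3° gives AE at -32.0° from the x-axis; with |AE| = 21.3, E = (7.14, -19.4). Then |ME| = |E − M| = 20.7.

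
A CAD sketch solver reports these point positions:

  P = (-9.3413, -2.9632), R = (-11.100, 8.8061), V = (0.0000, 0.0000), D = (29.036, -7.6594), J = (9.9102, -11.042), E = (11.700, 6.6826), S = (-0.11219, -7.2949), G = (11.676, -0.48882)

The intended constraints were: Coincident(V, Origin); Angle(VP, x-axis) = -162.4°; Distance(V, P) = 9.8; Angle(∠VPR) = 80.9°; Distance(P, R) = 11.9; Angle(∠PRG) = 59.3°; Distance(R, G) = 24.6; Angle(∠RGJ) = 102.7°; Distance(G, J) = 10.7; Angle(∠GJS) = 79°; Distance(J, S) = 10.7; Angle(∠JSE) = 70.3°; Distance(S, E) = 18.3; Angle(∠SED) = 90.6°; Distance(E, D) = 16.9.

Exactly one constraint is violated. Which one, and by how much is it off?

Distance(E, D) = 16.9 — off by 5.60.

V = (0.00, 0.00) ✓; VP at -162.4° ✓; |VP| = 9.800 ✓; ∠VPR = 80.90° ✓; |PR| = 11.90 ✓; ∠PRG = 59.30° ✓; |RG| = 24.60 ✓; ∠RGJ = 102.7° ✓; |GJ| = 10.70 ✓; ∠GJS = 79.00° ✓; |JS| = 10.70 ✓; ∠JSE = 70.30° ✓; |SE| = 18.30 ✓; ∠SED = 90.60° ✓; |ED| = 22.50 ✗.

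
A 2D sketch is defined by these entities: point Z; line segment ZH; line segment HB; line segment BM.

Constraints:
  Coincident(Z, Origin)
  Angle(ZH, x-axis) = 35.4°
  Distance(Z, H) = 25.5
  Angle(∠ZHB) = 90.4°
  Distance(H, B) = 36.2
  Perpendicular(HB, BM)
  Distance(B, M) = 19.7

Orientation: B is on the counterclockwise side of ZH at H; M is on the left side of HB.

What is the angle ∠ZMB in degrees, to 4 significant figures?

99.06°

∠ZHB = 90.4°, so HB runs at 35.4° + (180° − 90.4°) = 125.0° from the x-axis; with |HB| = 36.2, B = H + 36.2·(cos 125.0°, sin 125.0°) = (0.02229, 44.42). HB ⟂ BM; with |BM| = 19.7 on the left of HB, M = B + 19.7·(-0.8192, -0.5736) = (-16.12, 33.13). Then cos ∠ZMB = MZ·MB / (|MZ||MB|), giving 99.06°.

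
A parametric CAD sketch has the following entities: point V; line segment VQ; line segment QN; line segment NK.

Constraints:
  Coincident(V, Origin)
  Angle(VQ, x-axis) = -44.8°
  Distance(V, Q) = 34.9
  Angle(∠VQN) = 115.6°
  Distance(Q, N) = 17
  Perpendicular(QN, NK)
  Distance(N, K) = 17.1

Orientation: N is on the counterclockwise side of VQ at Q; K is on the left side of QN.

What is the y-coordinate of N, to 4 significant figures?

-18.89

V is at the origin; VQ runs at -44.8° with length 34.9, so Q = 34.9·(cos -44.8°, sin -44.8°) = (24.76, -24.59). ∠VQN = 115.6°, so QN runs at -44.8° + (180° − 115.6°) = 19.60° from the x-axis; with |QN| = 17.0, N = Q + 17.0·(cos 19.60°, sin 19.60°) = (40.78, -18.89). So N.y = -18.89.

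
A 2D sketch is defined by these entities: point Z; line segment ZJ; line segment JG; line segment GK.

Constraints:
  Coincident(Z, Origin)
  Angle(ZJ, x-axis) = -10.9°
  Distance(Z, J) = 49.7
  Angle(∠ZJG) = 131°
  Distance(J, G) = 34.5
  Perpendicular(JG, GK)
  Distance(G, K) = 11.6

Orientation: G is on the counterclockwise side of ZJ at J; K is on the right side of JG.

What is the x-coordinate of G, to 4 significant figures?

75.95

Z is at the origin; ZJ runs at -10.9° with length 49.7, so J = 49.7·(cos -10.9°, sin -10.9°) = (48.80, -9.398). ∠ZJG = 131.0°, so JG runs at -10.9° + (180° − 131.0°) = 38.10° from the x-axis; with |JG| = 34.5, G = J + 34.5·(cos 38.10°, sin 38.10°) = (75.95, 11.89). So G.x = 75.95.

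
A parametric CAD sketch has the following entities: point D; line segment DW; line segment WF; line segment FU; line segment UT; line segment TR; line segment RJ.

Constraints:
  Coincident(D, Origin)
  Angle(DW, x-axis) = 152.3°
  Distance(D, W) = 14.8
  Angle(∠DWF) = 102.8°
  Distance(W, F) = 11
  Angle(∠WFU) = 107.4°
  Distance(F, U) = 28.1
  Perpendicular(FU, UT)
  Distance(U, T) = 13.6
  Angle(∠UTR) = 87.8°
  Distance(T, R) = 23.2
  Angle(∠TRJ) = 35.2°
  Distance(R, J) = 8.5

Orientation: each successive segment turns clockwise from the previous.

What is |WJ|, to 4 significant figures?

15.52

∠UTR = 87.8° gives TR at -179.7° from the x-axis; with |TR| = 23.2, R = (-4.809, 5.027). ∠TRJ = 35.2° gives RJ at 35.50° from the x-axis; with |RJ| = 8.5, J = (2.111, 9.963). Then |WJ| = |J − W| = 15.52.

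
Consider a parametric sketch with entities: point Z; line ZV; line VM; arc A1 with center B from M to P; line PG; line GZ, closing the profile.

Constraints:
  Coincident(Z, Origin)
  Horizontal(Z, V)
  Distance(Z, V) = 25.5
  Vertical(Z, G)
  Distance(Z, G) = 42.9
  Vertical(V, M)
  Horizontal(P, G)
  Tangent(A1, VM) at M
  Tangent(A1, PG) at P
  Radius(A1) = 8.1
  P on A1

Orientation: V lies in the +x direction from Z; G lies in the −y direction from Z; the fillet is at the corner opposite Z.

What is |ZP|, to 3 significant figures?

46.3

Z is at the origin; Z and V share the same y with |ZV| = 25.5 and V on the +x side, so V = (25.5, 0.00). Z and G share the same x with |ZG| = 42.9 and G on the −y side, so G = (0.00, -42.9). The virtual corner opposite Z is at (25.5, -42.9). Tangency of A1 to VM means the radius BM is perpendicular to VM and tangency of A1 to PG means the radius BP is perpendicular to PG, with radius 8.1, so the center B sits 8.1 in from both sides at B = (17.4, -34.8). That places the tangent points at M = (25.5, -34.8) on VM and P = (17.4, -42.9) on PG. Then |ZP| = |P − Z| = 46.3.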